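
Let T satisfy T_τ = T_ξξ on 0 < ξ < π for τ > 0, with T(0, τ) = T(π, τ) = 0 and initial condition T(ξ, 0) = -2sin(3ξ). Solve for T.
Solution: Using separation of variables T = X(ξ)G(τ):
Eigenfunctions: sin(nξ), n = 1, 2, 3, ...
General solution: T(ξ, τ) = Σ c_n sin(nξ) exp(-n² τ)
Matching T(ξ,0) = -2sin(3ξ) term by term: c_3=-2.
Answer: T(ξ, τ) = -2exp(-9τ)sin(3ξ)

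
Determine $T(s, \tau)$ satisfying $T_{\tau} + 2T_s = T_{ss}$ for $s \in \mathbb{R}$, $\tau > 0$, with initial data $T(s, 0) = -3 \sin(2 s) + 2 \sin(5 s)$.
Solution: Change to a moving frame: let $\eta = s - 2\tau$, $\sigma = \tau$ and write $T(s,\tau) = u(\eta,\sigma)$.
By the chain rule $T_{\tau} = u_{\sigma} - 2u_{\eta}$, $T_s = u_{\eta}$, $T_{ss} = u_{\eta\eta}$.
Then $T_{\tau} + 2T_s = u_{\sigma}$: the advection term cancels and the PDE becomes the heat equation $u_{\sigma} = u_{\eta\eta}$ on $\eta \in \mathbb{R}$.
Initial data: $u(\eta,0) = T(\eta,0) = -3 \sin(2 \eta) + 2 \sin(5 \eta)$.
On $\eta \in \mathbb{R}$ each mode satisfies $(\sin(n\eta))'' = -n^2 \sin(n\eta)$, so $e^{-n^2\sigma} \sin(n\eta)$ solves the heat equation; by superposition $u(\eta,\sigma) = \sum c_n e^{-n^2\sigma} \sin(n\eta)$.
Reading off the coefficients: $c_2=-3, c_5=2$, so $u(\eta,\sigma) = -3 e^{-4 \sigma} \sin(2 \eta) + 2 e^{-25 \sigma} \sin(5 \eta)$.
Substituting back $\eta = s - 2\tau$, $\sigma = \tau$: $T(s,\tau) = u(s - 2\tau, \tau)$.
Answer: $T(s, \tau) = 3 e^{-4 \tau} \sin(4 \tau - 2 s) - 2 e^{-25 \tau} \sin(10 \tau - 5 s)$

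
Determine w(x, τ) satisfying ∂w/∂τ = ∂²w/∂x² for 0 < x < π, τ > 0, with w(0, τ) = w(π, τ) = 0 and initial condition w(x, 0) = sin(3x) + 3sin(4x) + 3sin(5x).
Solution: Using separation of variables w = X(x)T(τ):
Eigenfunctions: sin(nx), n = 1, 2, 3, ...
General solution: w(x, τ) = Σ c_n sin(nx) exp(-n² τ)
Matching w(x,0) = sin(3x) + 3sin(4x) + 3sin(5x) term by term: c_3=1, c_4=3, c_5=3.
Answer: w(x, τ) = exp(-9τ)sin(3x) + 3exp(-16τ)sin(4x) + 3exp(-25τ)sin(5x)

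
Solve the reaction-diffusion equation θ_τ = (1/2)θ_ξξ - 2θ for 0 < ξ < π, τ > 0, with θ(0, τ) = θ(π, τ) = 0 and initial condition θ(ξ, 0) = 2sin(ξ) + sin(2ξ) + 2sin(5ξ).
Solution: Substitute θ = exp(-2τ)u, i.e. u = exp(2τ)θ.
By the product rule, θ_τ = exp(-2τ)(u_τ - 2u), θ_ξξ = exp(-2τ)u_ξξ.
Substituting into the PDE and dividing by exp(-2τ): u_τ - 2u = (1/2)u_ξξ - 2u.
The lower-order terms cancel, leaving the standard heat equation u_τ = (1/2)u_ξξ.
Initial data for u: u(ξ,0) = θ(ξ,0) = 2sin(ξ) + sin(2ξ) + 2sin(5ξ). The boundary conditions carry over: u(0,τ) = u(π,τ) = 0.
Solve for u:
  Using separation of variables u = X(ξ)G(τ):
  Eigenfunctions: sin(nξ), n = 1, 2, 3, ...
  General solution: u(ξ, τ) = Σ c_n sin(nξ) exp(-n² τ/2)
  Matching u(ξ,0) = 2sin(ξ) + sin(2ξ) + 2sin(5ξ) term by term: c_1=2, c_2=1, c_5=2.
Hence u(ξ,τ) = exp(-2τ)sin(2ξ) + 2exp(-τ/2)sin(ξ) + 2exp(-25τ/2)sin(5ξ).
Transform back: θ(ξ,τ) = exp(-2τ)u(ξ,τ).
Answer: θ(ξ, τ) = exp(-4τ)sin(2ξ) + 2exp(-5τ/2)sin(ξ) + 2exp(-29τ/2)sin(5ξ)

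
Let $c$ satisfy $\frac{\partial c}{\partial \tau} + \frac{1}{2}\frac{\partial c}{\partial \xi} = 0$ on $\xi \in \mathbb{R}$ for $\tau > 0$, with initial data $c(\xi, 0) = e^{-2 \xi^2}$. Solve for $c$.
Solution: By characteristics ($d\xi/d\tau = 1/2$), $c(\xi,\tau) = f(\xi - \frac{1}{2}\tau)$ with $f = c( \cdot , 0)$.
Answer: $c(\xi, \tau) = e^{-2 (-\tau/2 + \xi)^2}$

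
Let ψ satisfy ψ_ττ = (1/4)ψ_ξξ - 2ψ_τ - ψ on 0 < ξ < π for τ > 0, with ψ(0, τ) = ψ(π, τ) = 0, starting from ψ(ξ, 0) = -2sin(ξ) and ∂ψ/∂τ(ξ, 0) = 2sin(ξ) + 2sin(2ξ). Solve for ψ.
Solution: Substitute ψ = exp(-τ)u.
Then ψ_τ = exp(-τ)(u_τ - u), ψ_ττ = exp(-τ)(u_ττ - 2u_τ + u), ψ_ξξ = exp(-τ)u_ξξ; substituting and dividing by exp(-τ), the lower-order terms cancel: u_ττ = (1/4)u_ξξ (standard wave equation).
Data for u: u(ξ,0) = ψ(ξ,0) = -2sin(ξ); u_τ(ξ,0) = ψ_τ(ξ,0) + ψ(ξ,0) = 2sin(2ξ). The boundary conditions carry over: u(0,τ) = u(π,τ) = 0.
Separating variables: u = Σ [A_n cos(ω_n τ) + B_n sin(ω_n τ)] sin(nξ), ω_n = n/2. From ICs (B_n = velocity coefficient / ω_n): A_1=-2, B_2=2.
So u(ξ,τ) = -2sin(ξ)cos(τ/2) + 2sin(2ξ)sin(τ), and ψ(ξ,τ) = exp(-τ)u(ξ,τ).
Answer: ψ(ξ, τ) = -2exp(-τ)sin(ξ)cos(τ/2) + 2exp(-τ)sin(2ξ)sin(τ)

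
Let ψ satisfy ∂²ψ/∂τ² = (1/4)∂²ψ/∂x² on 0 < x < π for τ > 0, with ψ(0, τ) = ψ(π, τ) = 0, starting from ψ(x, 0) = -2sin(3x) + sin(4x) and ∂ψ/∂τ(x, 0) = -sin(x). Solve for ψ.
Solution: Separating variables: ψ = Σ [A_n cos(ω_n τ) + B_n sin(ω_n τ)] sin(nx), ω_n = n/2. From ICs (B_n = velocity coefficient / ω_n): A_3=-2, A_4=1, B_1=-2.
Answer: ψ(x, τ) = -2sin(x)sin(τ/2) - 2sin(3x)cos(3τ/2) + sin(4x)cos(2τ)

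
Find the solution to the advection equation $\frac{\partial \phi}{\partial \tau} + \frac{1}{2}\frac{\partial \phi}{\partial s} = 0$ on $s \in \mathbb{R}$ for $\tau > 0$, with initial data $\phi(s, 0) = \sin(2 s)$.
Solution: By characteristics ($ds/d\tau = 1/2$), $\phi(s,\tau) = f(s - \frac{1}{2}\tau)$ with $f = \phi( \cdot , 0)$.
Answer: $\phi(s, \tau) = - \sin(\tau - 2 s)$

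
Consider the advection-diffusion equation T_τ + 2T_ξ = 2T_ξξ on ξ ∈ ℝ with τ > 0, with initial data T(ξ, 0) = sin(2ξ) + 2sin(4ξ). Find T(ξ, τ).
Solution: Moving frame: η = ξ - 2τ, σ = τ, T = u(η,σ), so T_τ = u_σ - 2u_η and T_ξξ = u_ηη.
Hence T_τ + 2T_ξ = u_σ and the PDE becomes the heat equation u_σ = 2u_ηη on η ∈ ℝ.
Initial data: u(η,0) = T(η,0) = sin(2η) + 2sin(4η). Each mode sin(nη) decays as exp(-2n²σ) on ℝ, so u(η,σ) = Σ c_n exp(-2n²σ) sin(nη) with c_2=1, c_4=2: u(η,σ) = exp(-8σ)sin(2η) + 2exp(-32σ)sin(4η).
Substituting back: T(ξ,τ) = u(ξ - 2τ, τ).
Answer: T(ξ, τ) = exp(-8τ)sin(2ξ - 4τ) + 2exp(-32τ)sin(4ξ - 8τ)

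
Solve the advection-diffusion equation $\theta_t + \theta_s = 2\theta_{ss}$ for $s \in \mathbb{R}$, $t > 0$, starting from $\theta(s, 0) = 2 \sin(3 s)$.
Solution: Change to a moving frame: let $\eta = s - t$, $\sigma = t$ and write $\theta(s,t) = u(\eta,\sigma)$.
By the chain rule $\theta_t = u_{\sigma} - u_{\eta}$, $\theta_s = u_{\eta}$, $\theta_{ss} = u_{\eta\eta}$.
Then $\theta_t + \theta_s = u_{\sigma}$: the advection term cancels and the PDE becomes the heat equation $u_{\sigma} = 2u_{\eta\eta}$ on $\eta \in \mathbb{R}$.
Initial data: $u(\eta,0) = \theta(\eta,0) = 2 \sin(3 \eta)$.
On $\eta \in \mathbb{R}$ each mode satisfies $(\sin(n\eta))'' = -n^2 \sin(n\eta)$, so $e^{-2n^2\sigma} \sin(n\eta)$ solves the heat equation; by superposition $u(\eta,\sigma) = \sum c_n e^{-2n^2\sigma} \sin(n\eta)$.
Reading off the coefficients: $c_3=2$, so $u(\eta,\sigma) = 2 e^{-18 \sigma} \sin(3 \eta)$.
Substituting back $\eta = s - t$, $\sigma = t$: $\theta(s,t) = u(s - t, t)$.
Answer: $\theta(s, t) = 2 e^{-18 t} \sin(3 s - 3 t)$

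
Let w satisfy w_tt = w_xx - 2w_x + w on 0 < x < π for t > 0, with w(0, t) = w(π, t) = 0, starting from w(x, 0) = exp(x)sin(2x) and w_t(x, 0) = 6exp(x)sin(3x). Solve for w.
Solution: Substitute w = exp(x)u, i.e. u = exp(-x)w.
By the product rule, w_x = exp(x)(u_x + u), w_xx = exp(x)(u_xx + 2u_x + u), w_tt = exp(x)u_tt.
Substituting into the PDE and dividing by exp(x): u_tt = (u_xx + 2u_x + u) - 2(u_x + u) + u.
The lower-order terms cancel, leaving the standard wave equation u_tt = u_xx.
Initial data for u: u(x,0) = exp(-x)w(x,0) = sin(2x); u_t(x,0) = exp(-x)w_t(x,0) = 6sin(3x). The boundary conditions carry over: u(0,t) = u(π,t) = 0.
Solve for u:
  Using separation of variables u = X(x)T(t):
  Eigenfunctions: sin(nx), n = 1, 2, 3, ...
  General solution: u(x, t) = Σ [A_n cos(n t) + B_n sin(n t)] sin(nx)
  From u(x,0) = sin(2x): A_2=1. From u_t(x,0) = 6sin(3x), using u_t(x,0) = Σ ω_n B_n sin(nx) with ω_n = n: B_3 = 6/3 = 2.
Hence u(x,t) = 2sin(3t)sin(3x) + sin(2x)cos(2t).
Transform back: w(x,t) = exp(x)u(x,t).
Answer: w(x, t) = 2exp(x)sin(3t)sin(3x) + exp(x)sin(2x)cos(2t)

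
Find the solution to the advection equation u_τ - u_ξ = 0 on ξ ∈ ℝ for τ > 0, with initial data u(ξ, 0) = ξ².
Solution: By characteristics (dξ/dτ = -1), u(ξ,τ) = f(ξ + τ) with f = u(·, 0).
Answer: u(ξ, τ) = ξ² + 2ξτ + τ²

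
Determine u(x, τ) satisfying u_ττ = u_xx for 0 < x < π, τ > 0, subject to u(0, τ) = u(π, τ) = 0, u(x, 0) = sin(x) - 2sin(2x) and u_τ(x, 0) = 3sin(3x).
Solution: Using separation of variables u = X(x)T(τ):
Eigenfunctions: sin(nx), n = 1, 2, 3, ...
General solution: u(x, τ) = Σ [A_n cos(n τ) + B_n sin(n τ)] sin(nx)
From u(x,0) = sin(x) - 2sin(2x): A_1=1, A_2=-2. From u_τ(x,0) = 3sin(3x), using u_τ(x,0) = Σ ω_n B_n sin(nx) with ω_n = n: B_3 = 3/3 = 1.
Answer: u(x, τ) = sin(x)cos(τ) - 2sin(2x)cos(2τ) + sin(3x)sin(3τ)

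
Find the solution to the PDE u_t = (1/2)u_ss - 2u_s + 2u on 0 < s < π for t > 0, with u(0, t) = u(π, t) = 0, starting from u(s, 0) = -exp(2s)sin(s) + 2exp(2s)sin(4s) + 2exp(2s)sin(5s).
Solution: Substitute u = exp(2s)w, i.e. w = exp(-2s)u.
By the product rule, u_s = exp(2s)(w_s + 2w), u_ss = exp(2s)(w_ss + 4w_s + 4w), u_t = exp(2s)w_t.
Substituting into the PDE and dividing by exp(2s): w_t = (1/2)(w_ss + 4w_s + 4w) - 2(w_s + 2w) + 2w.
The lower-order terms cancel, leaving the standard heat equation w_t = (1/2)w_ss.
Initial data for w: w(s,0) = exp(-2s)u(s,0) = -sin(s) + 2sin(4s) + 2sin(5s). The boundary conditions carry over: w(0,t) = w(π,t) = 0.
Solve for w:
  Using separation of variables w = X(s)T(t):
  Eigenfunctions: sin(ns), n = 1, 2, 3, ...
  General solution: w(s, t) = Σ c_n sin(ns) exp(-n² t/2)
  Matching w(s,0) = -sin(s) + 2sin(4s) + 2sin(5s) term by term: c_1=-1, c_4=2, c_5=2.
Hence w(s,t) = 2exp(-8t)sin(4s) - exp(-t/2)sin(s) + 2exp(-25t/2)sin(5s).
Transform back: u(s,t) = exp(2s)w(s,t).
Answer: u(s, t) = 2exp(2s)exp(-8t)sin(4s) - exp(2s)exp(-t/2)sin(s) + 2exp(2s)exp(-25t/2)sin(5s)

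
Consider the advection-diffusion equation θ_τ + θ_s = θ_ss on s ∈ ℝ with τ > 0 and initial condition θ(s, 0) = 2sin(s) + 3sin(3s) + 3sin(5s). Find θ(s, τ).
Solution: Change to a moving frame: let η = s - τ, σ = τ and write θ(s,τ) = u(η,σ).
By the chain rule θ_τ = u_σ - u_η, θ_s = u_η, θ_ss = u_ηη.
Then θ_τ + θ_s = u_σ: the advection term cancels and the PDE becomes the heat equation u_σ = u_ηη on η ∈ ℝ.
Initial data: u(η,0) = θ(η,0) = 2sin(η) + 3sin(3η) + 3sin(5η).
On η ∈ ℝ each mode satisfies (sin(nη))″ = -n² sin(nη), so exp(-n²σ) sin(nη) solves the heat equation; by superposition u(η,σ) = Σ c_n exp(-n²σ) sin(nη).
Reading off the coefficients: c_1=2, c_3=3, c_5=3, so u(η,σ) = 2exp(-σ)sin(η) + 3exp(-9σ)sin(3η) + 3exp(-25σ)sin(5η).
Substituting back η = s - τ, σ = τ: θ(s,τ) = u(s - τ, τ).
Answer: θ(s, τ) = 2exp(-τ)sin(s - τ) + 3exp(-9τ)sin(3s - 3τ) + 3exp(-25τ)sin(5s - 5τ)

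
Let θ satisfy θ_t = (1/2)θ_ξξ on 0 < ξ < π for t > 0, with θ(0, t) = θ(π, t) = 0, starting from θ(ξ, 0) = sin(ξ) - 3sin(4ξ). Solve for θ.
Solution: Using separation of variables θ = X(ξ)G(t):
Eigenfunctions: sin(nξ), n = 1, 2, 3, ...
General solution: θ(ξ, t) = Σ c_n sin(nξ) exp(-n² t/2)
Matching θ(ξ,0) = sin(ξ) - 3sin(4ξ) term by term: c_1=1, c_4=-3.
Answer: θ(ξ, t) = -3exp(-8t)sin(4ξ) + exp(-t/2)sin(ξ)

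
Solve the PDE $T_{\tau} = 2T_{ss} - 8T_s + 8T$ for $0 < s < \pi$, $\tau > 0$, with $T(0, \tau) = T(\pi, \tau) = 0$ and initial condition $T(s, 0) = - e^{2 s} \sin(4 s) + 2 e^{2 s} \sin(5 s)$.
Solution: Substitute $T = e^{2s}u$, i.e. $u = e^{-2s}T$.
By the product rule, $T_s = e^{2s}(u_s + 2u)$, $T_{ss} = e^{2s}(u_{ss} + 4u_s + 4u)$, $T_{\tau} = e^{2s}u_{\tau}$.
Substituting into the PDE and dividing by $e^{2s}$: $u_{\tau} = 2(u_{ss} + 4u_s + 4u) - 8(u_s + 2u) + 8u$.
The lower-order terms cancel, leaving the standard heat equation $u_{\tau} = 2u_{ss}$.
Initial data for $u$: $u(s,0) = e^{-2s}T(s,0) = - \sin(4 s) + 2 \sin(5 s)$. The boundary conditions carry over: $u(0,\tau) = u(\pi,\tau) = 0$.
Solve for $u$:
  Using separation of variables $u = X(s)G(\tau)$:
  Eigenfunctions: $\sin(ns)$, $n = 1, 2, 3, \ldots$
  General solution: $u(s, \tau) = \sum c_n \sin(ns) e^{-2n^2 \tau}$
  Matching $u(s,0) = - \sin(4 s) + 2 \sin(5 s)$ term by term: $c_4=-1, c_5=2$.
Hence $u(s,\tau) = - e^{-32 \tau} \sin(4 s) + 2 e^{-50 \tau} \sin(5 s)$.
Transform back: $T(s,\tau) = e^{2s}u(s,\tau)$.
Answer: $T(s, \tau) = - e^{-32 \tau} e^{2 s} \sin(4 s) + 2 e^{-50 \tau} e^{2 s} \sin(5 s)$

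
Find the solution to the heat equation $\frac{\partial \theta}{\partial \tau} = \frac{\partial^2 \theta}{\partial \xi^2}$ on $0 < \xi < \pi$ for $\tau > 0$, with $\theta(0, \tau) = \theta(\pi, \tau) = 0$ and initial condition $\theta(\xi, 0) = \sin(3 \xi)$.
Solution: Using separation of variables $\theta = X(\xi)G(\tau)$:
Eigenfunctions: $\sin(n\xi)$, $n = 1, 2, 3, \ldots$
General solution: $\theta(\xi, \tau) = \sum c_n \sin(n\xi) e^{-n^2 \tau}$
Matching $\theta(\xi,0) = \sin(3 \xi)$ term by term: $c_3=1$.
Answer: $\theta(\xi, \tau) = e^{-9 \tau} \sin(3 \xi)$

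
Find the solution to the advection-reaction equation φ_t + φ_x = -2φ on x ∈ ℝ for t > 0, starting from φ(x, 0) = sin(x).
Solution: Substitute φ = exp(-2t)u, i.e. u = exp(2t)φ.
By the product rule, φ_t = exp(-2t)(u_t - 2u), φ_x = exp(-2t)u_x.
Substituting into the PDE and dividing by exp(-2t): u_t - 2u + u_x = -2u.
The lower-order terms cancel, leaving the standard advection equation u_t + u_x = 0.
Initial data for u: u(x,0) = φ(x,0) = sin(x).
Solve for u:
  By method of characteristics (waves move right with speed 1):
  Along characteristics x - t = const, u is constant, so u(x,t) = f(x - t) with f = u(·, 0).
Hence u(x,t) = -sin(t - x).
Transform back: φ(x,t) = exp(-2t)u(x,t).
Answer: φ(x, t) = -exp(-2t)sin(t - x)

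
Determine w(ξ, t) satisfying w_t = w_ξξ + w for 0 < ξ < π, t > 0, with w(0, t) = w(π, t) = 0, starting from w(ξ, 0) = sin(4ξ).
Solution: Substitute w = exp(t)u.
Then w_t = exp(t)(u_t + u), w_ξξ = exp(t)u_ξξ; substituting and dividing by exp(t), the lower-order terms cancel: u_t = u_ξξ (standard heat equation).
Data for u: u(ξ,0) = w(ξ,0) = sin(4ξ). The boundary conditions carry over: u(0,t) = u(π,t) = 0.
Separating variables: u = Σ c_n exp(-n²t) sin(nξ). From u(ξ,0) = sin(4ξ): c_4=1.
So u(ξ,t) = exp(-16t)sin(4ξ), and w(ξ,t) = exp(t)u(ξ,t).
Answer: w(ξ, t) = exp(-15t)sin(4ξ)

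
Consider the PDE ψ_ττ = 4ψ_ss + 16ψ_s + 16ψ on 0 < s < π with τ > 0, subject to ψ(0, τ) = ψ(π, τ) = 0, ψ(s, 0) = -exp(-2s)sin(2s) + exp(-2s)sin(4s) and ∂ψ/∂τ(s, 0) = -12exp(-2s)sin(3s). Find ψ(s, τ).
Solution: Substitute ψ = exp(-2s)u, i.e. u = exp(2s)ψ.
By the product rule, ψ_s = exp(-2s)(u_s - 2u), ψ_ss = exp(-2s)(u_ss - 4u_s + 4u), ψ_ττ = exp(-2s)u_ττ.
Substituting into the PDE and dividing by exp(-2s): u_ττ = 4(u_ss - 4u_s + 4u) + 16(u_s - 2u) + 16u.
The lower-order terms cancel, leaving the standard wave equation u_ττ = 4u_ss.
Initial data for u: u(s,0) = exp(2s)ψ(s,0) = -sin(2s) + sin(4s); u_τ(s,0) = exp(2s)ψ_τ(s,0) = -12sin(3s). The boundary conditions carry over: u(0,τ) = u(π,τ) = 0.
Solve for u:
  Using separation of variables u = X(s)T(τ):
  Eigenfunctions: sin(ns), n = 1, 2, 3, ...
  General solution: u(s, τ) = Σ [A_n cos(2n τ) + B_n sin(2n τ)] sin(ns)
  From u(s,0) = -sin(2s) + sin(4s): A_2=-1, A_4=1. From u_τ(s,0) = -12sin(3s), using u_τ(s,0) = Σ ω_n B_n sin(ns) with ω_n = 2n: B_3 = (-12)/6 = -2.
Hence u(s,τ) = -sin(2s)cos(4τ) - 2sin(3s)sin(6τ) + sin(4s)cos(8τ).
Transform back: ψ(s,τ) = exp(-2s)u(s,τ).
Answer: ψ(s, τ) = -exp(-2s)sin(2s)cos(4τ) - 2exp(-2s)sin(3s)sin(6τ) + exp(-2s)sin(4s)cos(8τ)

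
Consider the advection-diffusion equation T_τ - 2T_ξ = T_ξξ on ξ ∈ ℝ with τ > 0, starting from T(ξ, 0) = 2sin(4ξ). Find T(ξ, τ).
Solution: Change to a moving frame: let η = ξ + 2τ, σ = τ and write T(ξ,τ) = u(η,σ).
By the chain rule T_τ = u_σ + 2u_η, T_ξ = u_η, T_ξξ = u_ηη.
Then T_τ - 2T_ξ = u_σ: the advection term cancels and the PDE becomes the heat equation u_σ = u_ηη on η ∈ ℝ.
Initial data: u(η,0) = T(η,0) = 2sin(4η).
On η ∈ ℝ each mode satisfies (sin(nη))″ = -n² sin(nη), so exp(-n²σ) sin(nη) solves the heat equation; by superposition u(η,σ) = Σ c_n exp(-n²σ) sin(nη).
Reading off the coefficients: c_4=2, so u(η,σ) = 2exp(-16σ)sin(4η).
Substituting back η = ξ + 2τ, σ = τ: T(ξ,τ) = u(ξ + 2τ, τ).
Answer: T(ξ, τ) = 2exp(-16τ)sin(4ξ + 8τ)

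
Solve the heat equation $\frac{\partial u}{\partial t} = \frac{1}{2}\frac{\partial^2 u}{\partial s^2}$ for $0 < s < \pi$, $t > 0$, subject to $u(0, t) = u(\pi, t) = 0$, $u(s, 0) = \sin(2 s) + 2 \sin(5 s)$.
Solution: Separating variables: $u = \sum c_n e^{-n^2t/2} \sin(ns)$. From $u(s,0) = \sin(2 s) + 2 \sin(5 s)$: $c_2=1, c_5=2$.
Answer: $u(s, t) = e^{-2 t} \sin(2 s) + 2 e^{-25 t/2} \sin(5 s)$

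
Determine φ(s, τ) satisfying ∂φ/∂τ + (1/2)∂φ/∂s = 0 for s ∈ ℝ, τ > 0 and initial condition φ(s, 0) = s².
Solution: By characteristics (ds/dτ = 1/2), φ(s,τ) = f(s - (1/2)τ) with f = φ(·, 0).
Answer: φ(s, τ) = s² - sτ + (1/4)τ²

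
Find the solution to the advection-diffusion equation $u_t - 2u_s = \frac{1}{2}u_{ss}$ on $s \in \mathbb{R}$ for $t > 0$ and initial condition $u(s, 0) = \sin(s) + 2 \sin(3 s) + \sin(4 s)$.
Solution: Moving frame: $\eta = s + 2t$, $\sigma = t$, $u = w(\eta,\sigma)$, so $u_t = w_{\sigma} + 2w_{\eta}$ and $u_{ss} = w_{\eta\eta}$.
Hence $u_t - 2u_s = w_{\sigma}$ and the PDE becomes the heat equation $w_{\sigma} = \frac{1}{2}w_{\eta\eta}$ on $\eta \in \mathbb{R}$.
Initial data: $w(\eta,0) = u(\eta,0) = \sin(\eta) + 2 \sin(3 \eta) + \sin(4 \eta)$. Each mode $\sin(n\eta)$ decays as $e^{-n^2\sigma/2}$ on $\mathbb{R}$, so $w(\eta,\sigma) = \sum c_n e^{-n^2\sigma/2} \sin(n\eta)$ with $c_1=1, c_3=2, c_4=1$: $w(\eta,\sigma) = e^{-8 \sigma} \sin(4 \eta) + e^{-\sigma/2} \sin(\eta) + 2 e^{-9 \sigma/2} \sin(3 \eta)$.
Substituting back: $u(s,t) = w(s + 2t, t)$.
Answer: $u(s, t) = e^{-8 t} \sin(4 s + 8 t) + e^{-t/2} \sin(s + 2 t) + 2 e^{-9 t/2} \sin(3 s + 6 t)$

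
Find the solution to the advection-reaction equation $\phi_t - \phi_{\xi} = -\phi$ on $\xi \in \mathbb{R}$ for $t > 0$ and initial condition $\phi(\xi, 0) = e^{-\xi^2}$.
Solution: Substitute $\phi = e^{-t}u$.
Then $\phi_t = e^{-t}(u_t - u)$, $\phi_{\xi} = e^{-t}u_{\xi}$; substituting and dividing by $e^{-t}$, the lower-order terms cancel: $u_t - u_{\xi} = 0$ (standard advection equation).
Data for $u$: $u(\xi,0) = \phi(\xi,0) = e^{-\xi^2}$.
By characteristics ($d\xi/dt = -1$), $u(\xi,t) = f(\xi + t)$ with $f = u( \cdot , 0)$.
So $u(\xi,t) = e^{-(t + \xi)^2}$, and $\phi(\xi,t) = e^{-t}u(\xi,t)$.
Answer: $\phi(\xi, t) = e^{-t} e^{-(\xi + t)^2}$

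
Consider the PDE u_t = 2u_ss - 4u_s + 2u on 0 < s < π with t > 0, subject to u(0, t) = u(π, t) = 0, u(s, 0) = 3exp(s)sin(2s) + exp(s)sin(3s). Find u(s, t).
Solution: Substitute u = exp(s)w.
Then u_s = exp(s)(w_s + w), u_ss = exp(s)(w_ss + 2w_s + w), u_t = exp(s)w_t; substituting and dividing by exp(s), the lower-order terms cancel: w_t = 2w_ss (standard heat equation).
Data for w: w(s,0) = exp(-s)u(s,0) = 3sin(2s) + sin(3s). The boundary conditions carry over: w(0,t) = w(π,t) = 0.
Separating variables: w = Σ c_n exp(-2n²t) sin(ns). From w(s,0) = 3sin(2s) + sin(3s): c_2=3, c_3=1.
So w(s,t) = 3exp(-8t)sin(2s) + exp(-18t)sin(3s), and u(s,t) = exp(s)w(s,t).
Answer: u(s, t) = 3exp(s)exp(-8t)sin(2s) + exp(s)exp(-18t)sin(3s)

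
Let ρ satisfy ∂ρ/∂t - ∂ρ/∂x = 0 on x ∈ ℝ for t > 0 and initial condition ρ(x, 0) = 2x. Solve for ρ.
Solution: By method of characteristics (waves move left with speed 1):
Along characteristics x + t = const, ρ is constant, so ρ(x,t) = f(x + t) with f = ρ(·, 0).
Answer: ρ(x, t) = 2t + 2x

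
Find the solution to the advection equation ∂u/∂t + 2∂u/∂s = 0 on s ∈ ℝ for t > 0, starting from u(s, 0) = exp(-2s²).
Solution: By characteristics (ds/dt = 2), u(s,t) = f(s - 2t) with f = u(·, 0).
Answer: u(s, t) = exp(-2(s - 2t)²)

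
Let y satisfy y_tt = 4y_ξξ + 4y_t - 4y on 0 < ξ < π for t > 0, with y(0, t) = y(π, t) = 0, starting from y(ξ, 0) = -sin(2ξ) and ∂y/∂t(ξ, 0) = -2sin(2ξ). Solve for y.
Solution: Substitute y = exp(2t)u.
Then y_t = exp(2t)(u_t + 2u), y_tt = exp(2t)(u_tt + 4u_t + 4u), y_ξξ = exp(2t)u_ξξ; substituting and dividing by exp(2t), the lower-order terms cancel: u_tt = 4u_ξξ (standard wave equation).
Data for u: u(ξ,0) = y(ξ,0) = -sin(2ξ); u_t(ξ,0) = y_t(ξ,0) - 2y(ξ,0) = 0. The boundary conditions carry over: u(0,t) = u(π,t) = 0.
Separating variables: u = Σ [A_n cos(ω_n t) + B_n sin(ω_n t)] sin(nξ), ω_n = 2n. From ICs: A_2=-1.
So u(ξ,t) = -sin(2ξ)cos(4t), and y(ξ,t) = exp(2t)u(ξ,t).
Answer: y(ξ, t) = -exp(2t)sin(2ξ)cos(4t)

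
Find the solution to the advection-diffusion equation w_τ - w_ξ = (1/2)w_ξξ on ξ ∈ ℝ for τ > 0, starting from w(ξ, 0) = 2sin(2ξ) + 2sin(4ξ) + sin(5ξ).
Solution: Change to a moving frame: let η = ξ + τ, σ = τ and write w(ξ,τ) = u(η,σ).
By the chain rule w_τ = u_σ + u_η, w_ξ = u_η, w_ξξ = u_ηη.
Then w_τ - w_ξ = u_σ: the advection term cancels and the PDE becomes the heat equation u_σ = (1/2)u_ηη on η ∈ ℝ.
Initial data: u(η,0) = w(η,0) = 2sin(2η) + 2sin(4η) + sin(5η).
On η ∈ ℝ each mode satisfies (sin(nη))″ = -n² sin(nη), so exp(-n²σ/2) sin(nη) solves the heat equation; by superposition u(η,σ) = Σ c_n exp(-n²σ/2) sin(nη).
Reading off the coefficients: c_2=2, c_4=2, c_5=1, so u(η,σ) = 2exp(-2σ)sin(2η) + 2exp(-8σ)sin(4η) + exp(-25σ/2)sin(5η).
Substituting back η = ξ + τ, σ = τ: w(ξ,τ) = u(ξ + τ, τ).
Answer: w(ξ, τ) = 2exp(-2τ)sin(2ξ + 2τ) + 2exp(-8τ)sin(4ξ + 4τ) + exp(-25τ/2)sin(5ξ + 5τ)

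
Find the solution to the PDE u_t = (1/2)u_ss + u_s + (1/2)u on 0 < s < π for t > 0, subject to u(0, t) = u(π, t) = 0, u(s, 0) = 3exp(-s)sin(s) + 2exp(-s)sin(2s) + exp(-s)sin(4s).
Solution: Substitute u = exp(-s)w.
Then u_s = exp(-s)(w_s - w), u_ss = exp(-s)(w_ss - 2w_s + w), u_t = exp(-s)w_t; substituting and dividing by exp(-s), the lower-order terms cancel: w_t = (1/2)w_ss (standard heat equation).
Data for w: w(s,0) = exp(s)u(s,0) = 3sin(s) + 2sin(2s) + sin(4s). The boundary conditions carry over: w(0,t) = w(π,t) = 0.
Separating variables: w = Σ c_n exp(-n²t/2) sin(ns). From w(s,0) = 3sin(s) + 2sin(2s) + sin(4s): c_1=3, c_2=2, c_4=1.
So w(s,t) = 2exp(-2t)sin(2s) + exp(-8t)sin(4s) + 3exp(-t/2)sin(s), and u(s,t) = exp(-s)w(s,t).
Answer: u(s, t) = 2exp(-s)exp(-2t)sin(2s) + exp(-s)exp(-8t)sin(4s) + 3exp(-s)exp(-t/2)sin(s)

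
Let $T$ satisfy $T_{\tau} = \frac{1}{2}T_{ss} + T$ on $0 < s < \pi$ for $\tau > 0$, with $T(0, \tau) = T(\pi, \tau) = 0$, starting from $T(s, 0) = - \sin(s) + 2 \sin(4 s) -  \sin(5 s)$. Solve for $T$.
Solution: Substitute $T = e^{\tau}u$.
Then $T_{\tau} = e^{\tau}(u_{\tau} + u)$, $T_{ss} = e^{\tau}u_{ss}$; substituting and dividing by $e^{\tau}$, the lower-order terms cancel: $u_{\tau} = \frac{1}{2}u_{ss}$ (standard heat equation).
Data for $u$: $u(s,0) = T(s,0) = - \sin(s) + 2 \sin(4 s) - \sin(5 s)$. The boundary conditions carry over: $u(0,\tau) = u(\pi,\tau) = 0$.
Separating variables: $u = \sum c_n e^{-n^2\tau/2} \sin(ns)$. From $u(s,0) = - \sin(s) + 2 \sin(4 s) - \sin(5 s)$: $c_1=-1, c_4=2, c_5=-1$.
So $u(s,\tau) = 2 e^{-8 \tau} \sin(4 s) - e^{-\tau/2} \sin(s) - e^{-25 \tau/2} \sin(5 s)$, and $T(s,\tau) = e^{\tau}u(s,\tau)$.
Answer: $T(s, \tau) = - e^{\tau/2} \sin(s) + 2 e^{-7 \tau} \sin(4 s) -  e^{-23 \tau/2} \sin(5 s)$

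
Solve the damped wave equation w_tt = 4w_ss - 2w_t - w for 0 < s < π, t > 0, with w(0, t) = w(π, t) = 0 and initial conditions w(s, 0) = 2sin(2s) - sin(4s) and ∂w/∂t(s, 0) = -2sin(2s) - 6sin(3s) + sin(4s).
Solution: Substitute w = exp(-t)u.
Then w_t = exp(-t)(u_t - u), w_tt = exp(-t)(u_tt - 2u_t + u), w_ss = exp(-t)u_ss; substituting and dividing by exp(-t), the lower-order terms cancel: u_tt = 4u_ss (standard wave equation).
Data for u: u(s,0) = w(s,0) = 2sin(2s) - sin(4s); u_t(s,0) = w_t(s,0) + w(s,0) = -6sin(3s). The boundary conditions carry over: u(0,t) = u(π,t) = 0.
Separating variables: u = Σ [A_n cos(ω_n t) + B_n sin(ω_n t)] sin(ns), ω_n = 2n. From ICs (B_n = velocity coefficient / ω_n): A_2=2, A_4=-1, B_3=-1.
So u(s,t) = 2sin(2s)cos(4t) - sin(3s)sin(6t) - sin(4s)cos(8t), and w(s,t) = exp(-t)u(s,t).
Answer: w(s, t) = 2exp(-t)sin(2s)cos(4t) - exp(-t)sin(3s)sin(6t) - exp(-t)sin(4s)cos(8t)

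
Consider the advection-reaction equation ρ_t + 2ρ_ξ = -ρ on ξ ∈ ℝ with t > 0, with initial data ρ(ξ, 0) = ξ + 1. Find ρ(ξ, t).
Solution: Substitute ρ = exp(-t)u, i.e. u = exp(t)ρ.
By the product rule, ρ_t = exp(-t)(u_t - u), ρ_ξ = exp(-t)u_ξ.
Substituting into the PDE and dividing by exp(-t): u_t - u + 2u_ξ = -u.
The lower-order terms cancel, leaving the standard advection equation u_t + 2u_ξ = 0.
Initial data for u: u(ξ,0) = ρ(ξ,0) = ξ + 1.
Solve for u:
  By method of characteristics (waves move right with speed 2):
  Along characteristics ξ - 2t = const, u is constant, so u(ξ,t) = f(ξ - 2t) with f = u(·, 0).
Hence u(ξ,t) = -2t + ξ + 1.
Transform back: ρ(ξ,t) = exp(-t)u(ξ,t).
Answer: ρ(ξ, t) = -2texp(-t) + ξexp(-t) + exp(-t)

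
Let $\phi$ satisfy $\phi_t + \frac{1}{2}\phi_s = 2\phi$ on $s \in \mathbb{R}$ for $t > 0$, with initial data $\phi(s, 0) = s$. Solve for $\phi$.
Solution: Substitute $\phi = e^{2t}u$.
Then $\phi_t = e^{2t}(u_t + 2u)$, $\phi_s = e^{2t}u_s$; substituting and dividing by $e^{2t}$, the lower-order terms cancel: $u_t + \frac{1}{2}u_s = 0$ (standard advection equation).
Data for $u$: $u(s,0) = \phi(s,0) = s$.
By characteristics ($ds/dt = 1/2$), $u(s,t) = f(s - \frac{1}{2}t)$ with $f = u( \cdot , 0)$.
So $u(s,t) = s - \frac{1}{2} t$, and $\phi(s,t) = e^{2t}u(s,t)$.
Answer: $\phi(s, t) = s e^{2 t} - \frac{1}{2} t e^{2 t}$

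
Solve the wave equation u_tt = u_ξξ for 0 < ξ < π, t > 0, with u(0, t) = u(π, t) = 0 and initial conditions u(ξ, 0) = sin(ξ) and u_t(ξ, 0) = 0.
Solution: Using separation of variables u = X(ξ)T(t):
Eigenfunctions: sin(nξ), n = 1, 2, 3, ...
General solution: u(ξ, t) = Σ [A_n cos(n t) + B_n sin(n t)] sin(nξ)
From u(ξ,0) = sin(ξ): A_1=1. From u_t(ξ,0) = 0: all B_n = 0.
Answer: u(ξ, t) = sin(ξ)cos(t)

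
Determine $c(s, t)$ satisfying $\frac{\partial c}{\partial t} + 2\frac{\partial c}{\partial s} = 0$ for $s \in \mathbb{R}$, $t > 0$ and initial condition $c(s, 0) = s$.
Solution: By characteristics ($ds/dt = 2$), $c(s,t) = f(s - 2t)$ with $f = c( \cdot , 0)$.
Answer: $c(s, t) = s - 2 t$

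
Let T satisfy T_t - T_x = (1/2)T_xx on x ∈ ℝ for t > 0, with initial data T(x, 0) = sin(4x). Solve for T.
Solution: Change to a moving frame: let η = x + t, σ = t and write T(x,t) = u(η,σ).
By the chain rule T_t = u_σ + u_η, T_x = u_η, T_xx = u_ηη.
Then T_t - T_x = u_σ: the advection term cancels and the PDE becomes the heat equation u_σ = (1/2)u_ηη on η ∈ ℝ.
Initial data: u(η,0) = T(η,0) = sin(4η).
On η ∈ ℝ each mode satisfies (sin(nη))″ = -n² sin(nη), so exp(-n²σ/2) sin(nη) solves the heat equation; by superposition u(η,σ) = Σ c_n exp(-n²σ/2) sin(nη).
Reading off the coefficients: c_4=1, so u(η,σ) = exp(-8σ)sin(4η).
Substituting back η = x + t, σ = t: T(x,t) = u(x + t, t).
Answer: T(x, t) = exp(-8t)sin(4t + 4x)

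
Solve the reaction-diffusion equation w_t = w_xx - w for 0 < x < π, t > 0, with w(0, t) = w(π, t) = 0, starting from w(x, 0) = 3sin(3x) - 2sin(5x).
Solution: Substitute w = exp(-t)u.
Then w_t = exp(-t)(u_t - u), w_xx = exp(-t)u_xx; substituting and dividing by exp(-t), the lower-order terms cancel: u_t = u_xx (standard heat equation).
Data for u: u(x,0) = w(x,0) = 3sin(3x) - 2sin(5x). The boundary conditions carry over: u(0,t) = u(π,t) = 0.
Separating variables: u = Σ c_n exp(-n²t) sin(nx). From u(x,0) = 3sin(3x) - 2sin(5x): c_3=3, c_5=-2.
So u(x,t) = 3exp(-9t)sin(3x) - 2exp(-25t)sin(5x), and w(x,t) = exp(-t)u(x,t).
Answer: w(x, t) = 3exp(-10t)sin(3x) - 2exp(-26t)sin(5x)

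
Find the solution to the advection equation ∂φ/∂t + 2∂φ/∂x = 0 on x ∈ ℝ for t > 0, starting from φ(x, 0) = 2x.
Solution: By characteristics (dx/dt = 2), φ(x,t) = f(x - 2t) with f = φ(·, 0).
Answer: φ(x, t) = -4t + 2x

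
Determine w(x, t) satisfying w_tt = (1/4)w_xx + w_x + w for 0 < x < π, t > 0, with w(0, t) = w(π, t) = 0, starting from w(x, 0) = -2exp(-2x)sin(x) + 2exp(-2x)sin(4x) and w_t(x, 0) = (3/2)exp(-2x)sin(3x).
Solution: Substitute w = exp(-2x)u, i.e. u = exp(2x)w.
By the product rule, w_x = exp(-2x)(u_x - 2u), w_xx = exp(-2x)(u_xx - 4u_x + 4u), w_tt = exp(-2x)u_tt.
Substituting into the PDE and dividing by exp(-2x): u_tt = (1/4)(u_xx - 4u_x + 4u) + (u_x - 2u) + u.
The lower-order terms cancel, leaving the standard wave equation u_tt = (1/4)u_xx.
Initial data for u: u(x,0) = exp(2x)w(x,0) = -2sin(x) + 2sin(4x); u_t(x,0) = exp(2x)w_t(x,0) = (3/2)sin(3x). The boundary conditions carry over: u(0,t) = u(π,t) = 0.
Solve for u:
  Using separation of variables u = X(x)T(t):
  Eigenfunctions: sin(nx), n = 1, 2, 3, ...
  General solution: u(x, t) = Σ [A_n cos(n t/2) + B_n sin(n t/2)] sin(nx)
  From u(x,0) = -2sin(x) + 2sin(4x): A_1=-2, A_4=2. From u_t(x,0) = (3/2)sin(3x), using u_t(x,0) = Σ ω_n B_n sin(nx) with ω_n = n/2: B_3 = (3/2)/(3/2) = 1.
Hence u(x,t) = sin(3t/2)sin(3x) - 2sin(x)cos(t/2) + 2sin(4x)cos(2t).
Transform back: w(x,t) = exp(-2x)u(x,t).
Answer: w(x, t) = exp(-2x)sin(3t/2)sin(3x) - 2exp(-2x)sin(x)cos(t/2) + 2exp(-2x)sin(4x)cos(2t)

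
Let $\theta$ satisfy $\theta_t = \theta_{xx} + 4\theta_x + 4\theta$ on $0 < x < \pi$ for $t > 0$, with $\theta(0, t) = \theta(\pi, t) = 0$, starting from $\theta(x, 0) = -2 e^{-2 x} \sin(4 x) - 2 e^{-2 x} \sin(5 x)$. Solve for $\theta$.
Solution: Substitute $\theta = e^{-2x}u$.
Then $\theta_x = e^{-2x}(u_x - 2u)$, $\theta_{xx} = e^{-2x}(u_{xx} - 4u_x + 4u)$, $\theta_t = e^{-2x}u_t$; substituting and dividing by $e^{-2x}$, the lower-order terms cancel: $u_t = u_{xx}$ (standard heat equation).
Data for $u$: $u(x,0) = e^{2x}\theta(x,0) = -2 \sin(4 x) - 2 \sin(5 x)$. The boundary conditions carry over: $u(0,t) = u(\pi,t) = 0$.
Separating variables: $u = \sum c_n e^{-n^2t} \sin(nx)$. From $u(x,0) = -2 \sin(4 x) - 2 \sin(5 x)$: $c_4=-2, c_5=-2$.
So $u(x,t) = -2 e^{-16 t} \sin(4 x) - 2 e^{-25 t} \sin(5 x)$, and $\theta(x,t) = e^{-2x}u(x,t)$.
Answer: $\theta(x, t) = -2 e^{-16 t} e^{-2 x} \sin(4 x) - 2 e^{-25 t} e^{-2 x} \sin(5 x)$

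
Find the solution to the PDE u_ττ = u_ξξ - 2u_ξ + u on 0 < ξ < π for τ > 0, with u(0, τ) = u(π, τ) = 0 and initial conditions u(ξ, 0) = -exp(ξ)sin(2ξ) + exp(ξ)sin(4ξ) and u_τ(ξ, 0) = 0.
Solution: Substitute u = exp(ξ)w.
Then u_ξ = exp(ξ)(w_ξ + w), u_ξξ = exp(ξ)(w_ξξ + 2w_ξ + w), u_ττ = exp(ξ)w_ττ; substituting and dividing by exp(ξ), the lower-order terms cancel: w_ττ = w_ξξ (standard wave equation).
Data for w: w(ξ,0) = exp(-ξ)u(ξ,0) = -sin(2ξ) + sin(4ξ); w_τ(ξ,0) = exp(-ξ)u_τ(ξ,0) = 0. The boundary conditions carry over: w(0,τ) = w(π,τ) = 0.
Separating variables: w = Σ [A_n cos(ω_n τ) + B_n sin(ω_n τ)] sin(nξ), ω_n = n. From ICs: A_2=-1, A_4=1.
So w(ξ,τ) = -sin(2ξ)cos(2τ) + sin(4ξ)cos(4τ), and u(ξ,τ) = exp(ξ)w(ξ,τ).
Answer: u(ξ, τ) = -exp(ξ)sin(2ξ)cos(2τ) + exp(ξ)sin(4ξ)cos(4τ)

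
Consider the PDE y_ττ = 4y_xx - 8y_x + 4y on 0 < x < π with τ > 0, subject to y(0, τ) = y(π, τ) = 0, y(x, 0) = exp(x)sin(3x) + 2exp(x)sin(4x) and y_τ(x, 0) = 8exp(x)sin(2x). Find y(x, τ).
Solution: Substitute y = exp(x)u.
Then y_x = exp(x)(u_x + u), y_xx = exp(x)(u_xx + 2u_x + u), y_ττ = exp(x)u_ττ; substituting and dividing by exp(x), the lower-order terms cancel: u_ττ = 4u_xx (standard wave equation).
Data for u: u(x,0) = exp(-x)y(x,0) = sin(3x) + 2sin(4x); u_τ(x,0) = exp(-x)y_τ(x,0) = 8sin(2x). The boundary conditions carry over: u(0,τ) = u(π,τ) = 0.
Separating variables: u = Σ [A_n cos(ω_n τ) + B_n sin(ω_n τ)] sin(nx), ω_n = 2n. From ICs (B_n = velocity coefficient / ω_n): A_3=1, A_4=2, B_2=2.
So u(x,τ) = 2sin(2x)sin(4τ) + sin(3x)cos(6τ) + 2sin(4x)cos(8τ), and y(x,τ) = exp(x)u(x,τ).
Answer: y(x, τ) = 2exp(x)sin(2x)sin(4τ) + exp(x)sin(3x)cos(6τ) + 2exp(x)sin(4x)cos(8τ)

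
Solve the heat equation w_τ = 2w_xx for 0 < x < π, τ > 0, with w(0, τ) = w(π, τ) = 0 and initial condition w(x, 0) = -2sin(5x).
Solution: Separating variables: w = Σ c_n exp(-2n²τ) sin(nx). From w(x,0) = -2sin(5x): c_5=-2.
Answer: w(x, τ) = -2exp(-50τ)sin(5x)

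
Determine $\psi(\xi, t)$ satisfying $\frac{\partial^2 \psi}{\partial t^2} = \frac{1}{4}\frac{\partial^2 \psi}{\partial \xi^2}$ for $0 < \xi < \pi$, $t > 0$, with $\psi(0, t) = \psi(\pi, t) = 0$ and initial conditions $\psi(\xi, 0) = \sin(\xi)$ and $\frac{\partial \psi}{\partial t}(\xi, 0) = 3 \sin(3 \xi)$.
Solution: Using separation of variables $\psi = X(\xi)T(t)$:
Eigenfunctions: $\sin(n\xi)$, $n = 1, 2, 3, \ldots$
General solution: $\psi(\xi, t) = \sum [A_n \cos(n t/2) + B_n \sin(n t/2)] \sin(n\xi)$
From $\psi(\xi,0) = \sin(\xi)$: $A_1=1$. From $\psi_t(\xi,0) = 3 \sin(3 \xi)$, using $\psi_t(\xi,0) = \sum \omega_n B_n \sin(n\xi)$ with $\omega_n = n/2$: $B_3 = 3/(3/2) = 2$.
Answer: $\psi(\xi, t) = \sin(\xi) \cos(t/2) + 2 \sin(3 \xi) \sin(3 t/2)$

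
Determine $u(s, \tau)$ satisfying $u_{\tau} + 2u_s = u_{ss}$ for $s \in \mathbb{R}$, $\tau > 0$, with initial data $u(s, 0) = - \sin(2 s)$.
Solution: Moving frame: $\eta = s - 2\tau$, $\sigma = \tau$, $u = w(\eta,\sigma)$, so $u_{\tau} = w_{\sigma} - 2w_{\eta}$ and $u_{ss} = w_{\eta\eta}$.
Hence $u_{\tau} + 2u_s = w_{\sigma}$ and the PDE becomes the heat equation $w_{\sigma} = w_{\eta\eta}$ on $\eta \in \mathbb{R}$.
Initial data: $w(\eta,0) = u(\eta,0) = - \sin(2 \eta)$. Each mode $\sin(n\eta)$ decays as $e^{-n^2\sigma}$ on $\mathbb{R}$, so $w(\eta,\sigma) = \sum c_n e^{-n^2\sigma} \sin(n\eta)$ with $c_2=-1$: $w(\eta,\sigma) = - e^{-4 \sigma} \sin(2 \eta)$.
Substituting back: $u(s,\tau) = w(s - 2\tau, \tau)$.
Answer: $u(s, \tau) = e^{-4 \tau} \sin(4 \tau - 2 s)$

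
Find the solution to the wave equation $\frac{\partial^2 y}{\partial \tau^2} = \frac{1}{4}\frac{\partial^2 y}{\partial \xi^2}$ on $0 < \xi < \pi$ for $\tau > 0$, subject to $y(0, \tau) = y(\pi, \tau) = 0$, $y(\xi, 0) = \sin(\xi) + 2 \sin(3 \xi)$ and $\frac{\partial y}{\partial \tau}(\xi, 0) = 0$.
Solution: Using separation of variables $y = X(\xi)T(\tau)$:
Eigenfunctions: $\sin(n\xi)$, $n = 1, 2, 3, \ldots$
General solution: $y(\xi, \tau) = \sum [A_n \cos(n \tau/2) + B_n \sin(n \tau/2)] \sin(n\xi)$
From $y(\xi,0) = \sin(\xi) + 2 \sin(3 \xi)$: $A_1=1, A_3=2$. From $y_{\tau}(\xi,0) = 0$: all $B_n = 0$.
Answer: $y(\xi, \tau) = \sin(\xi) \cos(\tau/2) + 2 \sin(3 \xi) \cos(3 \tau/2)$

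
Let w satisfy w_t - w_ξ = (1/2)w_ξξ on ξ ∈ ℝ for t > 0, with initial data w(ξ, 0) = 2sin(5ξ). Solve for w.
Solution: Change to a moving frame: let η = ξ + t, σ = t and write w(ξ,t) = u(η,σ).
By the chain rule w_t = u_σ + u_η, w_ξ = u_η, w_ξξ = u_ηη.
Then w_t - w_ξ = u_σ: the advection term cancels and the PDE becomes the heat equation u_σ = (1/2)u_ηη on η ∈ ℝ.
Initial data: u(η,0) = w(η,0) = 2sin(5η).
On η ∈ ℝ each mode satisfies (sin(nη))″ = -n² sin(nη), so exp(-n²σ/2) sin(nη) solves the heat equation; by superposition u(η,σ) = Σ c_n exp(-n²σ/2) sin(nη).
Reading off the coefficients: c_5=2, so u(η,σ) = 2exp(-25σ/2)sin(5η).
Substituting back η = ξ + t, σ = t: w(ξ,t) = u(ξ + t, t).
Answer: w(ξ, t) = 2exp(-25t/2)sin(5t + 5ξ)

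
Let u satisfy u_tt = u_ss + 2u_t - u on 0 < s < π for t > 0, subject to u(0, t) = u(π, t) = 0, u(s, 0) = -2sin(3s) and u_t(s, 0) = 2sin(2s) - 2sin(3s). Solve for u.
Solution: Substitute u = exp(t)w, i.e. w = exp(-t)u.
By the product rule, u_t = exp(t)(w_t + w), u_tt = exp(t)(w_tt + 2w_t + w), u_ss = exp(t)w_ss.
Substituting into the PDE and dividing by exp(t): w_tt + 2w_t + w = w_ss + 2(w_t + w) - w.
The lower-order terms cancel, leaving the standard wave equation w_tt = w_ss.
Initial data for w: w(s,0) = u(s,0) = -2sin(3s); w_t(s,0) = u_t(s,0) - u(s,0) = 2sin(2s). The boundary conditions carry over: w(0,t) = w(π,t) = 0.
Solve for w:
  Using separation of variables w = X(s)T(t):
  Eigenfunctions: sin(ns), n = 1, 2, 3, ...
  General solution: w(s, t) = Σ [A_n cos(n t) + B_n sin(n t)] sin(ns)
  From w(s,0) = -2sin(3s): A_3=-2. From w_t(s,0) = 2sin(2s), using w_t(s,0) = Σ ω_n B_n sin(ns) with ω_n = n: B_2 = 2/2 = 1.
Hence w(s,t) = sin(2s)sin(2t) - 2sin(3s)cos(3t).
Transform back: u(s,t) = exp(t)w(s,t).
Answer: u(s, t) = exp(t)sin(2s)sin(2t) - 2exp(t)sin(3s)cos(3t)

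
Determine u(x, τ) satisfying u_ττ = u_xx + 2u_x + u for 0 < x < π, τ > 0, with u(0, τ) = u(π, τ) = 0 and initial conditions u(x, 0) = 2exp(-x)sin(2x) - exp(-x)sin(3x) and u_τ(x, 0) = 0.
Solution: Substitute u = exp(-x)w.
Then u_x = exp(-x)(w_x - w), u_xx = exp(-x)(w_xx - 2w_x + w), u_ττ = exp(-x)w_ττ; substituting and dividing by exp(-x), the lower-order terms cancel: w_ττ = w_xx (standard wave equation).
Data for w: w(x,0) = exp(x)u(x,0) = 2sin(2x) - sin(3x); w_τ(x,0) = exp(x)u_τ(x,0) = 0. The boundary conditions carry over: w(0,τ) = w(π,τ) = 0.
Separating variables: w = Σ [A_n cos(ω_n τ) + B_n sin(ω_n τ)] sin(nx), ω_n = n. From ICs: A_2=2, A_3=-1.
So w(x,τ) = 2sin(2x)cos(2τ) - sin(3x)cos(3τ), and u(x,τ) = exp(-x)w(x,τ).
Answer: u(x, τ) = 2exp(-x)sin(2x)cos(2τ) - exp(-x)sin(3x)cos(3τ)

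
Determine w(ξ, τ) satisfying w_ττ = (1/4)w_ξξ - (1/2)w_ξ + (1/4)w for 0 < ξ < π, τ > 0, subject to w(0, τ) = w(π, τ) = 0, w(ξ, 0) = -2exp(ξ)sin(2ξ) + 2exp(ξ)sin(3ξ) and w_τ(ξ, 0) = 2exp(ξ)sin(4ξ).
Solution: Substitute w = exp(ξ)u, i.e. u = exp(-ξ)w.
By the product rule, w_ξ = exp(ξ)(u_ξ + u), w_ξξ = exp(ξ)(u_ξξ + 2u_ξ + u), w_ττ = exp(ξ)u_ττ.
Substituting into the PDE and dividing by exp(ξ): u_ττ = (1/4)(u_ξξ + 2u_ξ + u) - (1/2)(u_ξ + u) + (1/4)u.
The lower-order terms cancel, leaving the standard wave equation u_ττ = (1/4)u_ξξ.
Initial data for u: u(ξ,0) = exp(-ξ)w(ξ,0) = -2sin(2ξ) + 2sin(3ξ); u_τ(ξ,0) = exp(-ξ)w_τ(ξ,0) = 2sin(4ξ). The boundary conditions carry over: u(0,τ) = u(π,τ) = 0.
Solve for u:
  Using separation of variables u = X(ξ)T(τ):
  Eigenfunctions: sin(nξ), n = 1, 2, 3, ...
  General solution: u(ξ, τ) = Σ [A_n cos(n τ/2) + B_n sin(n τ/2)] sin(nξ)
  From u(ξ,0) = -2sin(2ξ) + 2sin(3ξ): A_2=-2, A_3=2. From u_τ(ξ,0) = 2sin(4ξ), using u_τ(ξ,0) = Σ ω_n B_n sin(nξ) with ω_n = n/2: B_4 = 2/2 = 1.
Hence u(ξ,τ) = -2sin(2ξ)cos(τ) + 2sin(3ξ)cos(3τ/2) + sin(4ξ)sin(2τ).
Transform back: w(ξ,τ) = exp(ξ)u(ξ,τ).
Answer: w(ξ, τ) = -2exp(ξ)sin(2ξ)cos(τ) + 2exp(ξ)sin(3ξ)cos(3τ/2) + exp(ξ)sin(4ξ)sin(2τ)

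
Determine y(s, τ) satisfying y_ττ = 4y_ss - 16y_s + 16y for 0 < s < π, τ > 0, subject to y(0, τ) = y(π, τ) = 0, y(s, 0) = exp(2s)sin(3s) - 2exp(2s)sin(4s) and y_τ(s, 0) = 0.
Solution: Substitute y = exp(2s)u.
Then y_s = exp(2s)(u_s + 2u), y_ss = exp(2s)(u_ss + 4u_s + 4u), y_ττ = exp(2s)u_ττ; substituting and dividing by exp(2s), the lower-order terms cancel: u_ττ = 4u_ss (standard wave equation).
Data for u: u(s,0) = exp(-2s)y(s,0) = sin(3s) - 2sin(4s); u_τ(s,0) = exp(-2s)y_τ(s,0) = 0. The boundary conditions carry over: u(0,τ) = u(π,τ) = 0.
Separating variables: u = Σ [A_n cos(ω_n τ) + B_n sin(ω_n τ)] sin(ns), ω_n = 2n. From ICs: A_3=1, A_4=-2.
So u(s,τ) = sin(3s)cos(6τ) - 2sin(4s)cos(8τ), and y(s,τ) = exp(2s)u(s,τ).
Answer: y(s, τ) = exp(2s)sin(3s)cos(6τ) - 2exp(2s)sin(4s)cos(8τ)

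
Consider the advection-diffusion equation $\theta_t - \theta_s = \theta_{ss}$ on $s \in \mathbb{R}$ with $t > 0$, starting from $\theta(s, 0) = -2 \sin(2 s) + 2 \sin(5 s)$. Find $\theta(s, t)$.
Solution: Moving frame: $\eta = s + t$, $\sigma = t$, $\theta = u(\eta,\sigma)$, so $\theta_t = u_{\sigma} + u_{\eta}$ and $\theta_{ss} = u_{\eta\eta}$.
Hence $\theta_t - \theta_s = u_{\sigma}$ and the PDE becomes the heat equation $u_{\sigma} = u_{\eta\eta}$ on $\eta \in \mathbb{R}$.
Initial data: $u(\eta,0) = \theta(\eta,0) = -2 \sin(2 \eta) + 2 \sin(5 \eta)$. Each mode $\sin(n\eta)$ decays as $e^{-n^2\sigma}$ on $\mathbb{R}$, so $u(\eta,\sigma) = \sum c_n e^{-n^2\sigma} \sin(n\eta)$ with $c_2=-2, c_5=2$: $u(\eta,\sigma) = -2 e^{-4 \sigma} \sin(2 \eta) + 2 e^{-25 \sigma} \sin(5 \eta)$.
Substituting back: $\theta(s,t) = u(s + t, t)$.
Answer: $\theta(s, t) = -2 e^{-4 t} \sin(2 s + 2 t) + 2 e^{-25 t} \sin(5 s + 5 t)$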